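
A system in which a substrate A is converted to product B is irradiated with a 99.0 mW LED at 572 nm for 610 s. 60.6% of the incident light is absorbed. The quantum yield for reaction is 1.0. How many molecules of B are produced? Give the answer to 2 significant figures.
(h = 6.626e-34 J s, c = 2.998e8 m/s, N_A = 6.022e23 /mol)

Photon energy at 572 nm: hc/λ = (6.626e-34)(2.998e8)/(572e-9) = 3.473e-19 J.
Energy delivered: (99.0 mW)(610 s) = 60.39 J.
Photons incident: 60.39 / 3.473e-19 = 1.739e20, i.e. 1.739e20/6.022e23 = 2.888e-4 mol.
Photons absorbed: 0.606 × 2.888e-4 = 1.750e-4 mol.
Product: Φ × n_abs = 1.0 × 1.750e-4 = 1.750e-4 mol.
As a count: 1.750e-4 × 6.022e23 = 1.1e20.

1.1e20 molecules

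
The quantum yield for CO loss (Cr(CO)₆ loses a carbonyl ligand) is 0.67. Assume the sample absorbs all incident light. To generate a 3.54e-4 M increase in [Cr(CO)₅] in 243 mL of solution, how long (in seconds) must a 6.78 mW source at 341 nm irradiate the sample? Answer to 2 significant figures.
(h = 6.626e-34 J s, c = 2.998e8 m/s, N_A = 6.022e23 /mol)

Product: (3.54e-4 M)(0.243 L) = 8.602e-5 mol.
Photons that must be absorbed: 8.602e-5 / 0.67 = 1.284e-4 mol.
Photon energy: hc/λ = 5.825e-19 J; per mole, 3.508e5 J mol⁻¹.
Energy required: 1.284e-4 × 3.508e5 = 45.04 J.
Time: 45.04 J / 0.00678 W = 6600 s.

t ≈ 6600 s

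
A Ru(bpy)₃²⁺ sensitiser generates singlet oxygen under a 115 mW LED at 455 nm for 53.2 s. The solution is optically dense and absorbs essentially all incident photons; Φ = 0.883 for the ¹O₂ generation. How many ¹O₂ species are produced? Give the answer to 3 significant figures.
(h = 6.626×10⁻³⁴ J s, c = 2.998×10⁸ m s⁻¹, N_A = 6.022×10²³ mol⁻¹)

1.24×10¹⁹ species

Photon energy at 455 nm: hc/λ = (6.626×10⁻³⁴)(2.998×10⁸)/(455×10⁻⁹) = 4.366×10⁻¹⁹ J.
Energy delivered: (115 mW)(53.2 s) = 6.118 J.
Photons incident: 6.118 / 4.366×10⁻¹⁹ = 1.401×10¹⁹, i.e. 1.401×10¹⁹/6.022×10²³ = 2.326×10⁻⁵ mol.
Product: Φ × n_abs = 0.883 × 2.326×10⁻⁵ = 2.054×10⁻⁵ mol.
As a count: 2.054×10⁻⁵ × 6.022×10²³ = 1.24×10¹⁹.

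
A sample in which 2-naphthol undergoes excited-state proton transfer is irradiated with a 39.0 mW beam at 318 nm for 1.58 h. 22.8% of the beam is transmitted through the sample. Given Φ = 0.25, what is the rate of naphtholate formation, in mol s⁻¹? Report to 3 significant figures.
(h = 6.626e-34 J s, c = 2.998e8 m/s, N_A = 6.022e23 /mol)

2.00e-8 mol s⁻¹

Photon energy at 318 nm: hc/λ = (6.626e-34)(2.998e8)/(318e-9) = 6.247e-19 J.
Energy delivered: (39.0 mW)(5688 s) = 221.8 J.
Photons incident: 221.8 / 6.247e-19 = 3.551e20, i.e. 3.551e20/6.022e23 = 5.897e-4 mol.
Fraction absorbed: 1 − 22.8/100 = 0.7720.
Photons absorbed: 0.7720 × 5.897e-4 = 4.552e-4 mol.
Product formed: 0.25 × 4.552e-4 = 1.138e-4 mol.
Rate: 1.138e-4 / 5688 s = 2.00e-8 mol s⁻¹.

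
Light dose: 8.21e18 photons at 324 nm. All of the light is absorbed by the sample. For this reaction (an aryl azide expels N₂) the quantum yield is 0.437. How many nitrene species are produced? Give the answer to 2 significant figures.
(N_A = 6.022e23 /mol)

Moles of photons: 8.21e18 / 6.022e23 = 1.363e-5 mol.
Product: Φ × n_abs = 0.437 × 1.363e-5 = 5.956e-6 mol.
As a count: 5.956e-6 × 6.022e23 = 3.6e18.

3.6e18 species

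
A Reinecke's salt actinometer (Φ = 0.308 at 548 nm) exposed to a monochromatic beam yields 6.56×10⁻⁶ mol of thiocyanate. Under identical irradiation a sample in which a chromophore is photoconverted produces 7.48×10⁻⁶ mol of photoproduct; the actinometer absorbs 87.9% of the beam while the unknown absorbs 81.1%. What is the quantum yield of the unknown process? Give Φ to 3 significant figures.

Photons absorbed by the actinometer: 6.56×10⁻⁶ / 0.308 = 2.130×10⁻⁵ mol.
Incident flux: 2.130×10⁻⁵ / 0.879 = 2.423×10⁻⁵ einstein.
Absorbed by unknown: 0.811 × 2.423×10⁻⁵ = 1.965×10⁻⁵ mol.
Φ(unknown) = 7.48×10⁻⁶ / 1.965×10⁻⁵ = 0.381.

Φ = 0.381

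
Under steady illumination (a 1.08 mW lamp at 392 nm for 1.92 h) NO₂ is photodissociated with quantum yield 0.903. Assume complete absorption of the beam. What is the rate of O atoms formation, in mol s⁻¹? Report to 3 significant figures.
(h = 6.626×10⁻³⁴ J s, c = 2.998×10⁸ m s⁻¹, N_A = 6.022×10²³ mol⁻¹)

3.20×10⁻⁹ mol s⁻¹

Photon energy at 392 nm: hc/λ = (6.626×10⁻³⁴)(2.998×10⁸)/(392×10⁻⁹) = 5.068×10⁻¹⁹ J.
Energy delivered: (1.08 mW)(6912 s) = 7.465 J.
Photons incident: 7.465 / 5.068×10⁻¹⁹ = 1.473×10¹⁹, i.e. 1.473×10¹⁹/6.022×10²³ = 2.446×10⁻⁵ mol.
Product formed: 0.903 × 2.446×10⁻⁵ = 2.209×10⁻⁵ mol.
Rate: 2.209×10⁻⁵ / 6912 s = 3.20×10⁻⁹ mol s⁻¹.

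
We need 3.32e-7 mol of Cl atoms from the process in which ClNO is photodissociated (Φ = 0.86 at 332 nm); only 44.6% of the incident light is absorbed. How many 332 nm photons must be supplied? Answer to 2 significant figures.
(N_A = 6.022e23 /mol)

5.2e17 photons

Photons that must be absorbed: 3.32e-7 / 0.86 = 3.860e-7 mol.
Incident photons needed: 3.860e-7 / 0.446 = 8.655e-7 mol.
Photon count: 8.655e-7 × 6.022e23 = 5.2e17.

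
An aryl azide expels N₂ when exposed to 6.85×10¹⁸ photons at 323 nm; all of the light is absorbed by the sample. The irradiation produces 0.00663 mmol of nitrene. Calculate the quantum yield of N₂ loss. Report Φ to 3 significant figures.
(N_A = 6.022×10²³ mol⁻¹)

Φ = 0.583

Product: 0.00663 mmol = 6.63×10⁻⁶ mol.
Moles of photons: 6.85×10¹⁸ / 6.022×10²³ = 1.137×10⁻⁵ mol.
Φ = 6.63×10⁻⁶ mol / 1.137×10⁻⁵ mol photons = 0.583.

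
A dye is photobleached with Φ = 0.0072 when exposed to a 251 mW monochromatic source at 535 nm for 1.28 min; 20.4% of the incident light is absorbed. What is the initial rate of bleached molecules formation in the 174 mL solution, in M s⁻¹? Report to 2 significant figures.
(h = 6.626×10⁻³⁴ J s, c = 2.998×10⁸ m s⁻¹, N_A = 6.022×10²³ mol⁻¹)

9.5×10⁻⁹ M s⁻¹

Photon energy at 535 nm: hc/λ = (6.626×10⁻³⁴)(2.998×10⁸)/(535×10⁻⁹) = 3.713×10⁻¹⁹ J.
Energy delivered: (251 mW)(76.8 s) = 19.28 J.
Photons incident: 19.28 / 3.713×10⁻¹⁹ = 5.193×10¹⁹, i.e. 5.193×10¹⁹/6.022×10²³ = 8.623×10⁻⁵ mol.
Photons absorbed: 0.204 × 8.623×10⁻⁵ = 1.759×10⁻⁵ mol.
Product formed: 0.0072 × 1.759×10⁻⁵ = 1.266×10⁻⁷ mol.
Rate: 1.266×10⁻⁷ mol / (76.8 s × 0.174 L) = 9.5×10⁻⁹ M s⁻¹.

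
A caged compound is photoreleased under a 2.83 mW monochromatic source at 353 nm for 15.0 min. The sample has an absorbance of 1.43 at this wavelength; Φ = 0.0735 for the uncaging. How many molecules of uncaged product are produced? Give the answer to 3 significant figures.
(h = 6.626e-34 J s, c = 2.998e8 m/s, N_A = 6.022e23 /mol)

Photon energy at 353 nm: hc/λ = (6.626e-34)(2.998e8)/(353e-9) = 5.627e-19 J.
Energy delivered: (2.83 mW)(900 s) = 2.547 J.
Photons incident: 2.547 / 5.627e-19 = 4.526e18, i.e. 4.526e18/6.022e23 = 7.516e-6 mol.
Fraction absorbed: 1 − 10^(−1.43) = 0.9628.
Photons absorbed: 0.9628 × 7.516e-6 = 7.236e-6 mol.
Product: Φ × n_abs = 0.0735 × 7.236e-6 = 5.318e-7 mol.
As a count: 5.318e-7 × 6.022e23 = 3.20e17.

3.20e17 molecules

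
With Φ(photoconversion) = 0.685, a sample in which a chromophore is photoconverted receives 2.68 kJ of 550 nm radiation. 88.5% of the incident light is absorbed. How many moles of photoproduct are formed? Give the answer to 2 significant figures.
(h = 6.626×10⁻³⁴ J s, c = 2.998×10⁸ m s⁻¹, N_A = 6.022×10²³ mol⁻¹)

0.0075 mol

Photon energy at 550 nm: hc/λ = (6.626×10⁻³⁴)(2.998×10⁸)/(550×10⁻⁹) = 3.612×10⁻¹⁹ J.
Incident energy: 2.68 kJ = 2680 J.
Photons incident: 2680 / 3.612×10⁻¹⁹ = 7.420×10²¹, i.e. 7.420×10²¹/6.022×10²³ = 0.01232 mol.
Photons absorbed: 0.885 × 0.01232 = 0.01090 mol.
Product: Φ × n_abs = 0.685 × 0.01090 = 0.007467 mol.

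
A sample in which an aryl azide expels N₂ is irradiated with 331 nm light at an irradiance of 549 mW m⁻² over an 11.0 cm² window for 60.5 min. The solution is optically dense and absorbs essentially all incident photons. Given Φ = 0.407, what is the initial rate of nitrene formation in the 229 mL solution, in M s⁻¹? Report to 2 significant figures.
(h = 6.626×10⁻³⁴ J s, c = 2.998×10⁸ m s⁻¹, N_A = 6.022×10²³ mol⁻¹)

Photon energy at 331 nm: hc/λ = (6.626×10⁻³⁴)(2.998×10⁸)/(331×10⁻⁹) = 6.001×10⁻¹⁹ J.
Energy delivered: (549 mW m⁻²)(11.0×10⁻⁴ m²)(3630 s) = 2.192 J.
Photons incident: 2.192 / 6.001×10⁻¹⁹ = 3.653×10¹⁸, i.e. 3.653×10¹⁸/6.022×10²³ = 6.066×10⁻⁶ mol.
Product formed: 0.407 × 6.066×10⁻⁶ = 2.469×10⁻⁶ mol.
Rate: 2.469×10⁻⁶ mol / (3630 s × 0.229 L) = 3.0×10⁻⁹ M s⁻¹.

3.0×10⁻⁹ M s⁻¹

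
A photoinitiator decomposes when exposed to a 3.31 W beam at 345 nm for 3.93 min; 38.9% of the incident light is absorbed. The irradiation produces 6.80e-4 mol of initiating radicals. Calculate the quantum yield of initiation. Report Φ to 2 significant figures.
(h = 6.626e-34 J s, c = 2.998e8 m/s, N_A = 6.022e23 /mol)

Φ = 0.78

Photon energy at 345 nm: hc/λ = (6.626e-34)(2.998e8)/(345e-9) = 5.758e-19 J.
Energy delivered: (3.31 W)(235.8 s) = 780.5 J.
Photons incident: 780.5 / 5.758e-19 = 1.356e21, i.e. 1.356e21/6.022e23 = 0.002252 mol.
Photons absorbed: 0.389 × 0.002252 = 8.760e-4 mol.
Φ = 6.80e-4 mol / 8.760e-4 mol photons = 0.78.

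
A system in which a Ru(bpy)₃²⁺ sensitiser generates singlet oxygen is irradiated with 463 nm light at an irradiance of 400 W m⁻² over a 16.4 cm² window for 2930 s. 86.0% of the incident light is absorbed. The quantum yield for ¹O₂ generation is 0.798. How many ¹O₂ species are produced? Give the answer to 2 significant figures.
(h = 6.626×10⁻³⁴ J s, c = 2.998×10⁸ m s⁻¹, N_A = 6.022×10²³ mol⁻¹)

3.1×10²¹ species

Photon energy at 463 nm: hc/λ = (6.626×10⁻³⁴)(2.998×10⁸)/(463×10⁻⁹) = 4.290×10⁻¹⁹ J.
Energy delivered: (400 W m⁻²)(16.4×10⁻⁴ m²)(2930 s) = 1922 J.
Photons incident: 1922 / 4.290×10⁻¹⁹ = 4.480×10²¹, i.e. 4.480×10²¹/6.022×10²³ = 0.007439 mol.
Photons absorbed: 0.860 × 0.007439 = 0.006398 mol.
Product: Φ × n_abs = 0.798 × 0.006398 = 0.005106 mol.
As a count: 0.005106 × 6.022×10²³ = 3.1×10²¹.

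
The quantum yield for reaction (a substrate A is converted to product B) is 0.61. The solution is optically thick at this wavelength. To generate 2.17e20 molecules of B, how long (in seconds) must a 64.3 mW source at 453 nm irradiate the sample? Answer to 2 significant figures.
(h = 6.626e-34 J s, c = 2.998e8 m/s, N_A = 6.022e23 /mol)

Product: 2.17e20 / 6.022e23 = 3.603e-4 mol.
Photons that must be absorbed: 3.603e-4 / 0.61 = 5.907e-4 mol.
Photon energy: hc/λ = 4.385e-19 J; per mole, 2.641e5 J mol⁻¹.
Energy required: 5.907e-4 × 2.641e5 = 156.0 J.
Time: 156.0 J / 0.0643 W = 2400 s.

t ≈ 2400 s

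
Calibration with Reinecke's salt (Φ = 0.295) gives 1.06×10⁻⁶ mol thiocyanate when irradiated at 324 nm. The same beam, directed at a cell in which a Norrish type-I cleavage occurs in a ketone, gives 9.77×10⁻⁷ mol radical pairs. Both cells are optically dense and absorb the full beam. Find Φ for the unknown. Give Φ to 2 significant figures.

Φ = 0.27

Photons absorbed by the actinometer: 1.06×10⁻⁶ / 0.295 = 3.593×10⁻⁶ mol.
Φ(unknown) = 9.77×10⁻⁷ / 3.593×10⁻⁶ = 0.27.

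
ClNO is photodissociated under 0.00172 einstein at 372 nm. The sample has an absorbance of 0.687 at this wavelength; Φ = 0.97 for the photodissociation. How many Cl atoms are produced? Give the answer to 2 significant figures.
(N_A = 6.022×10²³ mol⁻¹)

Fraction absorbed: 1 − 10^(−0.687) = 0.7944.
Photons absorbed: 0.7944 × 0.00172 = 0.001366 mol.
Product: Φ × n_abs = 0.97 × 0.001366 = 0.001325 mol.
As a count: 0.001325 × 6.022×10²³ = 8.0×10²⁰.

8.0×10²⁰ atoms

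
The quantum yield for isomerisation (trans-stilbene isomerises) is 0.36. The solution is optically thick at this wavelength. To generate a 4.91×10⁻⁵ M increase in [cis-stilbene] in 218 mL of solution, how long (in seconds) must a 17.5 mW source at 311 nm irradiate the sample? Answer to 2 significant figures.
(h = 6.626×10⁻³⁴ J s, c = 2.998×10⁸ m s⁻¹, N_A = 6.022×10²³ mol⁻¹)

t ≈ 650 s

Product: (4.91×10⁻⁵ M)(0.218 L) = 1.070×10⁻⁵ mol.
Photons that must be absorbed: 1.070×10⁻⁵ / 0.36 = 2.972×10⁻⁵ mol.
Photon energy: hc/λ = 6.387×10⁻¹⁹ J; per mole, 3.846×10⁵ J mol⁻¹.
Energy required: 2.972×10⁻⁵ × 3.846×10⁵ = 11.43 J.
Time: 11.43 J / 0.0175 W = 650 s.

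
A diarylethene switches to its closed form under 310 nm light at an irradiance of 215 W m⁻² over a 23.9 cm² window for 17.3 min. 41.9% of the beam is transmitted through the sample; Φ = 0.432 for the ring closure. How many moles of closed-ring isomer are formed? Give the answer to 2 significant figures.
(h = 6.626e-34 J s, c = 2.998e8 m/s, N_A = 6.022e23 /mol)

3.5e-4 mol

Photon energy at 310 nm: hc/λ = (6.626e-34)(2.998e8)/(310e-9) = 6.408e-19 J.
Energy delivered: (215 W m⁻²)(23.9e-4 m²)(1038 s) = 533.4 J.
Photons incident: 533.4 / 6.408e-19 = 8.324e20, i.e. 8.324e20/6.022e23 = 0.001382 mol.
Fraction absorbed: 1 − 41.9/100 = 0.5810.
Photons absorbed: 0.5810 × 0.001382 = 8.029e-4 mol.
Product: Φ × n_abs = 0.432 × 8.029e-4 = 3.469e-4 mol.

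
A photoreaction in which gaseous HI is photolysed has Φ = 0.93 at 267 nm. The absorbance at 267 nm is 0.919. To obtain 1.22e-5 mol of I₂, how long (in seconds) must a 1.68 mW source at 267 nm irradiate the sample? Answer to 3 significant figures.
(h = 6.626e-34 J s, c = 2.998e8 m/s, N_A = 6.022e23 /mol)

t ≈ 3980 s

Photons that must be absorbed: 1.22e-5 / 0.93 = 1.312e-5 mol.
Fraction absorbed: 1 − 10^(−0.919) = 0.8795.
Incident photons needed: 1.312e-5 / 0.8795 = 1.492e-5 mol.
Photon energy: hc/λ = 7.440e-19 J; per mole, 4.480e5 J mol⁻¹.
Energy required: 1.492e-5 × 4.480e5 = 6.684 J.
Time: 6.684 J / 0.00168 W = 3980 s.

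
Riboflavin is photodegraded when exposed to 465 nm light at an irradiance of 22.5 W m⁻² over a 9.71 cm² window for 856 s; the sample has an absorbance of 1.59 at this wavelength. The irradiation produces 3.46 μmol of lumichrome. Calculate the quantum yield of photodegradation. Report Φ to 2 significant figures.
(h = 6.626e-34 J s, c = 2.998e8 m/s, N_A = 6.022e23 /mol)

Φ = 0.049

Product: 3.46 μmol = 3.46e-6 mol.
Photon energy at 465 nm: hc/λ = (6.626e-34)(2.998e8)/(465e-9) = 4.272e-19 J.
Energy delivered: (22.5 W m⁻²)(9.71e-4 m²)(856 s) = 18.70 J.
Photons incident: 18.70 / 4.272e-19 = 4.377e19, i.e. 4.377e19/6.022e23 = 7.268e-5 mol.
Fraction absorbed: 1 − 10^(−1.59) = 0.9743.
Photons absorbed: 0.9743 × 7.268e-5 = 7.081e-5 mol.
Φ = 3.46e-6 mol / 7.081e-5 mol photons = 0.049.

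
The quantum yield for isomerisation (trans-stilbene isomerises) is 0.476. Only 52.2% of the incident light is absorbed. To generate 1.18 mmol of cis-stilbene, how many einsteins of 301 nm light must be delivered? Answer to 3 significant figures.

Product: 1.18 mmol = 0.00118 mol.
Photons that must be absorbed: 0.00118 / 0.476 = 0.002479 mol.
Incident photons needed: 0.002479 / 0.522 = 0.004749 mol.

0.00475 einstein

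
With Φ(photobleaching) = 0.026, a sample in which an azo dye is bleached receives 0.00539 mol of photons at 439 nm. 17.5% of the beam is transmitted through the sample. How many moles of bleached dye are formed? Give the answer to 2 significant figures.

1.2×10⁻⁴ mol

Fraction absorbed: 1 − 17.5/100 = 0.8250.
Photons absorbed: 0.8250 × 0.00539 = 0.004447 mol.
Product: Φ × n_abs = 0.026 × 0.004447 = 1.156×10⁻⁴ mol.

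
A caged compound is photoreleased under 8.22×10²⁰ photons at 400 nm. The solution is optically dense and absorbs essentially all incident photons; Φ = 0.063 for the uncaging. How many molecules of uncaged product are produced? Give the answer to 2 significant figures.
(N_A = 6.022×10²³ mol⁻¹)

5.2×10¹⁹ molecules

Moles of photons: 8.22×10²⁰ / 6.022×10²³ = 0.001365 mol.
Product: Φ × n_abs = 0.063 × 0.001365 = 8.599×10⁻⁵ mol.
As a count: 8.599×10⁻⁵ × 6.022×10²³ = 5.2×10¹⁹.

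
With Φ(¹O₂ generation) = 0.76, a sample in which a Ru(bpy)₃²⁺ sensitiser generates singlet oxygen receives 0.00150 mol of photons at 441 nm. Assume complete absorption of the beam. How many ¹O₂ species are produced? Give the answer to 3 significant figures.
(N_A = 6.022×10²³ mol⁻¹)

6.87×10²⁰ species

Product: Φ × n_abs = 0.76 × 0.00150 = 0.001140 mol.
As a count: 0.001140 × 6.022×10²³ = 6.87×10²⁰.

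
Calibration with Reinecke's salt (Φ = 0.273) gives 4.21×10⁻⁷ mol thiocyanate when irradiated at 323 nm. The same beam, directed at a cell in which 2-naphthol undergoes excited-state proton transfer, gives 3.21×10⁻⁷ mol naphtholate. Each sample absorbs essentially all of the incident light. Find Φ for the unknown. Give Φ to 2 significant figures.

Φ = 0.21

Photons absorbed by the actinometer: 4.21×10⁻⁷ / 0.273 = 1.542×10⁻⁶ mol.
Φ(unknown) = 3.21×10⁻⁷ / 1.542×10⁻⁶ = 0.21.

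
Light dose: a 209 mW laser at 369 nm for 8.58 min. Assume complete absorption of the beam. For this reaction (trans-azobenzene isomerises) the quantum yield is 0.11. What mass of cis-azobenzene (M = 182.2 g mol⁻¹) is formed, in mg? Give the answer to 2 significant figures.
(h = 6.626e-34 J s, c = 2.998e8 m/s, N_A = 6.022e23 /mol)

Photon energy at 369 nm: hc/λ = (6.626e-34)(2.998e8)/(369e-9) = 5.383e-19 J.
Energy delivered: (209 mW)(514.8 s) = 107.6 J.
Photons incident: 107.6 / 5.383e-19 = 1.999e20, i.e. 1.999e20/6.022e23 = 3.319e-4 mol.
Product: Φ × n_abs = 0.11 × 3.319e-4 = 3.651e-5 mol.
Mass: 3.651e-5 × 182.2 = 0.006652 g = 6.7 mg.

6.7 mg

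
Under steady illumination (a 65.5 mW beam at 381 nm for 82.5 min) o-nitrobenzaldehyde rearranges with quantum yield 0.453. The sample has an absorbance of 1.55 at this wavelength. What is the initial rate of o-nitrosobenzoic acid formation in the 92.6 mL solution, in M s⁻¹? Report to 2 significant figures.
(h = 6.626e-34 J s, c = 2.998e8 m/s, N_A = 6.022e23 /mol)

Photon energy at 381 nm: hc/λ = (6.626e-34)(2.998e8)/(381e-9) = 5.214e-19 J.
Energy delivered: (65.5 mW)(4950 s) = 324.2 J.
Photons incident: 324.2 / 5.214e-19 = 6.218e20, i.e. 6.218e20/6.022e23 = 0.001033 mol.
Fraction absorbed: 1 − 10^(−1.55) = 0.9718.
Photons absorbed: 0.9718 × 0.001033 = 0.001004 mol.
Product formed: 0.453 × 0.001004 = 4.548e-4 mol.
Rate: 4.548e-4 mol / (4950 s × 0.0926 L) = 9.9e-7 M s⁻¹.

9.9e-7 M s⁻¹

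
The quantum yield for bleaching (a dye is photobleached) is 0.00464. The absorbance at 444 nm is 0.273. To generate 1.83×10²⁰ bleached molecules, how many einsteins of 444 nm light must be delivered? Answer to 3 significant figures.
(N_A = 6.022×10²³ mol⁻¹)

0.140 einstein

Product: 1.83×10²⁰ / 6.022×10²³ = 3.039×10⁻⁴ mol.
Photons that must be absorbed: 3.039×10⁻⁴ / 0.00464 = 0.06550 mol.
Fraction absorbed: 1 − 10^(−0.273) = 0.4667.
Incident photons needed: 0.06550 / 0.4667 = 0.1403 mol.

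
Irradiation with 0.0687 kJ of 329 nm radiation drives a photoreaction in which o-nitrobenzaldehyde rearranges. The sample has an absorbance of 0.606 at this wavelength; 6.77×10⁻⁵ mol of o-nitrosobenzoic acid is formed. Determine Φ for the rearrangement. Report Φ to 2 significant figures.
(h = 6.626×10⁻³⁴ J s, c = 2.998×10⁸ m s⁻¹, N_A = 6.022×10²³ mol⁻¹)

Φ = 0.48

Photon energy at 329 nm: hc/λ = (6.626×10⁻³⁴)(2.998×10⁸)/(329×10⁻⁹) = 6.038×10⁻¹⁹ J.
Incident energy: 0.0687 kJ = 68.7 J.
Photons incident: 68.7 / 6.038×10⁻¹⁹ = 1.138×10²⁰, i.e. 1.138×10²⁰/6.022×10²³ = 1.890×10⁻⁴ mol.
Fraction absorbed: 1 − 10^(−0.606) = 0.7523.
Photons absorbed: 0.7523 × 1.890×10⁻⁴ = 1.422×10⁻⁴ mol.
Φ = 6.77×10⁻⁵ mol / 1.422×10⁻⁴ mol photons = 0.48.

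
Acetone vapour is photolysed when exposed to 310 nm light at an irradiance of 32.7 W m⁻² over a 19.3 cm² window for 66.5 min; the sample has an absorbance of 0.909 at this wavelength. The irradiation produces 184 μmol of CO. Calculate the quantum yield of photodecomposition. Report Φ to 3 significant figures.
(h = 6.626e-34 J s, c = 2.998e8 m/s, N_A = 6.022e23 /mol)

Product: 184 μmol = 1.84e-4 mol.
Photon energy at 310 nm: hc/λ = (6.626e-34)(2.998e8)/(310e-9) = 6.408e-19 J.
Energy delivered: (32.7 W m⁻²)(19.3e-4 m²)(3990 s) = 251.8 J.
Photons incident: 251.8 / 6.408e-19 = 3.929e20, i.e. 3.929e20/6.022e23 = 6.524e-4 mol.
Fraction absorbed: 1 − 10^(−0.909) = 0.8767.
Photons absorbed: 0.8767 × 6.524e-4 = 5.720e-4 mol.
Φ = 1.84e-4 mol / 5.720e-4 mol photons = 0.322.

Φ = 0.322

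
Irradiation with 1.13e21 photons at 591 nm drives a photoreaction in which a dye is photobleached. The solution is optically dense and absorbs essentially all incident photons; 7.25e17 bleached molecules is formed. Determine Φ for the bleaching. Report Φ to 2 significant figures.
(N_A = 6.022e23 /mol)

Φ = 6.4e-4

Product: 7.25e17 / 6.022e23 = 1.204e-6 mol.
Moles of photons: 1.13e21 / 6.022e23 = 0.001876 mol.
Φ = 1.204e-6 mol / 0.001876 mol photons = 6.4e-4.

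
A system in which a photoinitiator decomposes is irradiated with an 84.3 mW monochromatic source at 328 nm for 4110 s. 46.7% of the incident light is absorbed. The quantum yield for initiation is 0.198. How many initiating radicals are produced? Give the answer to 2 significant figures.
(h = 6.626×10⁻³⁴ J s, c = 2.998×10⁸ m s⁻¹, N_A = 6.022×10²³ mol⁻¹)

5.3×10¹⁹ initiating radicals

Photon energy at 328 nm: hc/λ = (6.626×10⁻³⁴)(2.998×10⁸)/(328×10⁻⁹) = 6.056×10⁻¹⁹ J.
Energy delivered: (84.3 mW)(4110 s) = 346.5 J.
Photons incident: 346.5 / 6.056×10⁻¹⁹ = 5.722×10²⁰, i.e. 5.722×10²⁰/6.022×10²³ = 9.502×10⁻⁴ mol.
Photons absorbed: 0.467 × 9.502×10⁻⁴ = 4.437×10⁻⁴ mol.
Product: Φ × n_abs = 0.198 × 4.437×10⁻⁴ = 8.785×10⁻⁵ mol.
As a count: 8.785×10⁻⁵ × 6.022×10²³ = 5.3×10¹⁹.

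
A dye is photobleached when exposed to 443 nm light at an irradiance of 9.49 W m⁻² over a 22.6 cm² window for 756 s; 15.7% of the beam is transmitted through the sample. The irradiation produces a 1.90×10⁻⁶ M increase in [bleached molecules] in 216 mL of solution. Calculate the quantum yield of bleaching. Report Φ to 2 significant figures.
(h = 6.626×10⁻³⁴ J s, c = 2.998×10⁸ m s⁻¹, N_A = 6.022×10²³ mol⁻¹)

Product: (1.90×10⁻⁶ M)(0.216 L) = 4.104×10⁻⁷ mol.
Photon energy at 443 nm: hc/λ = (6.626×10⁻³⁴)(2.998×10⁸)/(443×10⁻⁹) = 4.484×10⁻¹⁹ J.
Energy delivered: (9.49 W m⁻²)(22.6×10⁻⁴ m²)(756 s) = 16.21 J.
Photons incident: 16.21 / 4.484×10⁻¹⁹ = 3.615×10¹⁹, i.e. 3.615×10¹⁹/6.022×10²³ = 6.003×10⁻⁵ mol.
Fraction absorbed: 1 − 15.7/100 = 0.8430.
Photons absorbed: 0.8430 × 6.003×10⁻⁵ = 5.061×10⁻⁵ mol.
Φ = 4.104×10⁻⁷ mol / 5.061×10⁻⁵ mol photons = 0.0081.

Φ = 0.0081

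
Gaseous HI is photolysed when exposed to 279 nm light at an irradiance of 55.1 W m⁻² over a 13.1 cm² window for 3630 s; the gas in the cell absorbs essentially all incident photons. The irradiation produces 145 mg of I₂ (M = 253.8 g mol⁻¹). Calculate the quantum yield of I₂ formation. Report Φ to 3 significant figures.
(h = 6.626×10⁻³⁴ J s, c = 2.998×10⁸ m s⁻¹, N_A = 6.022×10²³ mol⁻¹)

Product: 145 mg / 253.8 g mol⁻¹ = 5.713×10⁻⁴ mol.
Photon energy at 279 nm: hc/λ = (6.626×10⁻³⁴)(2.998×10⁸)/(279×10⁻⁹) = 7.120×10⁻¹⁹ J.
Energy delivered: (55.1 W m⁻²)(13.1×10⁻⁴ m²)(3630 s) = 262.0 J.
Photons incident: 262.0 / 7.120×10⁻¹⁹ = 3.680×10²⁰, i.e. 3.680×10²⁰/6.022×10²³ = 6.111×10⁻⁴ mol.
Φ = 5.713×10⁻⁴ mol / 6.111×10⁻⁴ mol photons = 0.935.

Φ = 0.935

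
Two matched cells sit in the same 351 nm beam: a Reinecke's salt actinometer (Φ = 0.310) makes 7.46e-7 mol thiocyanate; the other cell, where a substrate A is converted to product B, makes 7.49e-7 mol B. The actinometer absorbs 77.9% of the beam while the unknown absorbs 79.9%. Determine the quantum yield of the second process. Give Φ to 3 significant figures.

Photons absorbed by the actinometer: 7.46e-7 / 0.310 = 2.406e-6 mol.
Incident flux: 2.406e-6 / 0.779 = 3.089e-6 einstein.
Absorbed by unknown: 0.799 × 3.089e-6 = 2.468e-6 mol.
Φ(unknown) = 7.49e-7 / 2.468e-6 = 0.303.

Φ = 0.303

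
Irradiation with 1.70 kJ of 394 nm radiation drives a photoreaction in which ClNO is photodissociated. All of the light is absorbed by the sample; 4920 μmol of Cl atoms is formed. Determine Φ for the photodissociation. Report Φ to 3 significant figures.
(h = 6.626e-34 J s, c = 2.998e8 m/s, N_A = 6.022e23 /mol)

Product: 4920 μmol = 0.00492 mol.
Photon energy at 394 nm: hc/λ = (6.626e-34)(2.998e8)/(394e-9) = 5.042e-19 J.
Incident energy: 1.70 kJ = 1700 J.
Photons incident: 1700 / 5.042e-19 = 3.372e21, i.e. 3.372e21/6.022e23 = 0.005599 mol.
Φ = 0.00492 mol / 0.005599 mol photons = 0.879.

Φ = 0.879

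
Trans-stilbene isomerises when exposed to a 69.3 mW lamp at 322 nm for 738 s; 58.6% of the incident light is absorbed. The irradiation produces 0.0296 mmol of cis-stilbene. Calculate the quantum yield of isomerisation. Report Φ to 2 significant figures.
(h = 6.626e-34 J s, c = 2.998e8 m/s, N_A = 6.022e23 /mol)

Φ = 0.37

Product: 0.0296 mmol = 2.96e-5 mol.
Photon energy at 322 nm: hc/λ = (6.626e-34)(2.998e8)/(322e-9) = 6.169e-19 J.
Energy delivered: (69.3 mW)(738 s) = 51.14 J.
Photons incident: 51.14 / 6.169e-19 = 8.290e19, i.e. 8.290e19/6.022e23 = 1.377e-4 mol.
Photons absorbed: 0.586 × 1.377e-4 = 8.069e-5 mol.
Φ = 2.96e-5 mol / 8.069e-5 mol photons = 0.37.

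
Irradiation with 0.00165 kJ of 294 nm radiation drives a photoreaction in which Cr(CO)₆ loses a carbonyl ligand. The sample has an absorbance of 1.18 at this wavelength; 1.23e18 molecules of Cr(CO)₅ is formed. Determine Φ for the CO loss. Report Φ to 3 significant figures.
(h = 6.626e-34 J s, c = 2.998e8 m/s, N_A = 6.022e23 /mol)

Product: 1.23e18 / 6.022e23 = 2.043e-6 mol.
Photon energy at 294 nm: hc/λ = (6.626e-34)(2.998e8)/(294e-9) = 6.757e-19 J.
Incident energy: 0.00165 kJ = 1.65 J.
Photons incident: 1.65 / 6.757e-19 = 2.442e18, i.e. 2.442e18/6.022e23 = 4.055e-6 mol.
Fraction absorbed: 1 − 10^(−1.18) = 0.9339.
Photons absorbed: 0.9339 × 4.055e-6 = 3.787e-6 mol.
Φ = 2.043e-6 mol / 3.787e-6 mol photons = 0.539.

Φ = 0.539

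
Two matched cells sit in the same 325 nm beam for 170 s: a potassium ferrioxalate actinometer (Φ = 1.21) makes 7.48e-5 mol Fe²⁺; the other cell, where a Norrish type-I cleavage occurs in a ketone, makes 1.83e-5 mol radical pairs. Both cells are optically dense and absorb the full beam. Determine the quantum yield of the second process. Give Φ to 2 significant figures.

Photons absorbed by the actinometer: 7.48e-5 / 1.21 = 6.182e-5 mol.
Φ(unknown) = 1.83e-5 / 6.182e-5 = 0.30.

Φ = 0.30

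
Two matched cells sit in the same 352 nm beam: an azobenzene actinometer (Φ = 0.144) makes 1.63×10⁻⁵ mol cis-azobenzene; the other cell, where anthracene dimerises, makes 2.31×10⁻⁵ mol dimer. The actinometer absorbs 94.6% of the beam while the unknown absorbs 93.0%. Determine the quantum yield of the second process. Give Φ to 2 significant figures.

Φ = 0.21

Photons absorbed by the actinometer: 1.63×10⁻⁵ / 0.144 = 1.132×10⁻⁴ mol.
Incident flux: 1.132×10⁻⁴ / 0.946 = 1.197×10⁻⁴ einstein.
Absorbed by unknown: 0.930 × 1.197×10⁻⁴ = 1.113×10⁻⁴ mol.
Φ(unknown) = 2.31×10⁻⁵ / 1.113×10⁻⁴ = 0.21.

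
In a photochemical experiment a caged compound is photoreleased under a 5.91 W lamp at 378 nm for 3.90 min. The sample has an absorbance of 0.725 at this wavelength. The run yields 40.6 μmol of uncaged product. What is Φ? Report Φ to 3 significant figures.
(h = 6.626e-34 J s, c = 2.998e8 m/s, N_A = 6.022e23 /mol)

Φ = 0.0114

Product: 40.6 μmol = 4.06e-5 mol.
Photon energy at 378 nm: hc/λ = (6.626e-34)(2.998e8)/(378e-9) = 5.255e-19 J.
Energy delivered: (5.91 W)(234 s) = 1383 J.
Photons incident: 1383 / 5.255e-19 = 2.632e21, i.e. 2.632e21/6.022e23 = 0.004371 mol.
Fraction absorbed: 1 − 10^(−0.725) = 0.8116.
Photons absorbed: 0.8116 × 0.004371 = 0.003548 mol.
Φ = 4.06e-5 mol / 0.003548 mol photons = 0.0114.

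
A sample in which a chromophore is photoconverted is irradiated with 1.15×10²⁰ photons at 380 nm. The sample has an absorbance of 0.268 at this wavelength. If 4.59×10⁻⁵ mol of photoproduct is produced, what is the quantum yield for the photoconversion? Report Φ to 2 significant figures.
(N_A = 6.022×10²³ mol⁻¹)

Moles of photons: 1.15×10²⁰ / 6.022×10²³ = 1.910×10⁻⁴ mol.
Fraction absorbed: 1 − 10^(−0.268) = 0.4605.
Photons absorbed: 0.4605 × 1.910×10⁻⁴ = 8.796×10⁻⁵ mol.
Φ = 4.59×10⁻⁵ mol / 8.796×10⁻⁵ mol photons = 0.52.

Φ = 0.52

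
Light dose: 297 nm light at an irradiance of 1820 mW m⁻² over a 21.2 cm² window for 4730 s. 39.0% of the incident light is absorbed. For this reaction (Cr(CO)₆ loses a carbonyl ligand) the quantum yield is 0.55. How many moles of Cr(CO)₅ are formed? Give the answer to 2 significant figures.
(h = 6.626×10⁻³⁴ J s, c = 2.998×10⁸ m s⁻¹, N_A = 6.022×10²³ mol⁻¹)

9.7×10⁻⁶ mol

Photon energy at 297 nm: hc/λ = (6.626×10⁻³⁴)(2.998×10⁸)/(297×10⁻⁹) = 6.688×10⁻¹⁹ J.
Energy delivered: (1820 mW m⁻²)(21.2×10⁻⁴ m²)(4730 s) = 18.25 J.
Photons incident: 18.25 / 6.688×10⁻¹⁹ = 2.729×10¹⁹, i.e. 2.729×10¹⁹/6.022×10²³ = 4.532×10⁻⁵ mol.
Photons absorbed: 0.390 × 4.532×10⁻⁵ = 1.767×10⁻⁵ mol.
Product: Φ × n_abs = 0.55 × 1.767×10⁻⁵ = 9.719×10⁻⁶ mol.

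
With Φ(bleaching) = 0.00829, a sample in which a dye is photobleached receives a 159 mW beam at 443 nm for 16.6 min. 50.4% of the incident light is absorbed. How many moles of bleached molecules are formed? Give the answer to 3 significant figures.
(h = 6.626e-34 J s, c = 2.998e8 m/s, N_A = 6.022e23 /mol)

2.45e-6 mol

Photon energy at 443 nm: hc/λ = (6.626e-34)(2.998e8)/(443e-9) = 4.484e-19 J.
Energy delivered: (159 mW)(996 s) = 158.4 J.
Photons incident: 158.4 / 4.484e-19 = 3.533e20, i.e. 3.533e20/6.022e23 = 5.867e-4 mol.
Photons absorbed: 0.504 × 5.867e-4 = 2.957e-4 mol.
Product: Φ × n_abs = 0.00829 × 2.957e-4 = 2.451e-6 mol.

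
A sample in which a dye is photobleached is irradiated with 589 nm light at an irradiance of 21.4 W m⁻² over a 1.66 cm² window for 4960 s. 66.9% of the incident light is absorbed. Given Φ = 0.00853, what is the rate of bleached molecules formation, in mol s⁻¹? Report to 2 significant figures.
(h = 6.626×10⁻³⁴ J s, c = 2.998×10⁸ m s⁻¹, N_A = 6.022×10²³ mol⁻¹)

Photon energy at 589 nm: hc/λ = (6.626×10⁻³⁴)(2.998×10⁸)/(589×10⁻⁹) = 3.373×10⁻¹⁹ J.
Energy delivered: (21.4 W m⁻²)(1.66×10⁻⁴ m²)(4960 s) = 17.62 J.
Photons incident: 17.62 / 3.373×10⁻¹⁹ = 5.224×10¹⁹, i.e. 5.224×10¹⁹/6.022×10²³ = 8.675×10⁻⁵ mol.
Photons absorbed: 0.669 × 8.675×10⁻⁵ = 5.804×10⁻⁵ mol.
Product formed: 0.00853 × 5.804×10⁻⁵ = 4.951×10⁻⁷ mol.
Rate: 4.951×10⁻⁷ / 4960 s = 1.0×10⁻¹⁰ mol s⁻¹.

1.0×10⁻¹⁰ mol s⁻¹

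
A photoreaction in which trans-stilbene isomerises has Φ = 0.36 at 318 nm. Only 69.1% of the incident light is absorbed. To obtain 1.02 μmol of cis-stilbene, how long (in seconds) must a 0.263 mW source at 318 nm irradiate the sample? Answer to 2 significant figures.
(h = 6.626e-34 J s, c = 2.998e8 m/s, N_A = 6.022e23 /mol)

Product: 1.02 μmol = 1.02e-6 mol.
Photons that must be absorbed: 1.02e-6 / 0.36 = 2.833e-6 mol.
Incident photons needed: 2.833e-6 / 0.691 = 4.100e-6 mol.
Photon energy: hc/λ = 6.247e-19 J; per mole, 3.762e5 J mol⁻¹.
Energy required: 4.100e-6 × 3.762e5 = 1.542 J.
Time: 1.542 J / 0.000263 W = 5900 s.

t ≈ 5900 s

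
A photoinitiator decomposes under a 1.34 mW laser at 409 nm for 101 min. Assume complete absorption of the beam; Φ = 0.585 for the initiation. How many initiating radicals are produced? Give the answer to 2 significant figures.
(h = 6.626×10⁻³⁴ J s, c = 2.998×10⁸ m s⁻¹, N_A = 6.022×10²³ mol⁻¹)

Photon energy at 409 nm: hc/λ = (6.626×10⁻³⁴)(2.998×10⁸)/(409×10⁻⁹) = 4.857×10⁻¹⁹ J.
Energy delivered: (1.34 mW)(6060 s) = 8.120 J.
Photons incident: 8.120 / 4.857×10⁻¹⁹ = 1.672×10¹⁹, i.e. 1.672×10¹⁹/6.022×10²³ = 2.776×10⁻⁵ mol.
Product: Φ × n_abs = 0.585 × 2.776×10⁻⁵ = 1.624×10⁻⁵ mol.
As a count: 1.624×10⁻⁵ × 6.022×10²³ = 9.8×10¹⁸.

9.8×10¹⁸ initiating radicals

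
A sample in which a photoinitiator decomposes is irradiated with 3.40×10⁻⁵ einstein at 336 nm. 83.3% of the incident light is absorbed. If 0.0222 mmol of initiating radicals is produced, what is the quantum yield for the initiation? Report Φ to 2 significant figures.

Φ = 0.78

Product: 0.0222 mmol = 2.22×10⁻⁵ mol.
Photons absorbed: 0.833 × 3.40×10⁻⁵ = 2.832×10⁻⁵ mol.
Φ = 2.22×10⁻⁵ mol / 2.832×10⁻⁵ mol photons = 0.78.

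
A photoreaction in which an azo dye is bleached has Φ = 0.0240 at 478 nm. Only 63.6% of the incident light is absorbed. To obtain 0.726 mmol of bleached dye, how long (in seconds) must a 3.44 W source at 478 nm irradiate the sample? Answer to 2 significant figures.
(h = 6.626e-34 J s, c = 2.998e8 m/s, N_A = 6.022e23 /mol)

t ≈ 3500 s

Product: 0.726 mmol = 7.26e-4 mol.
Photons that must be absorbed: 7.26e-4 / 0.0240 = 0.03025 mol.
Incident photons needed: 0.03025 / 0.636 = 0.04756 mol.
Photon energy: hc/λ = 4.156e-19 J; per mole, 2.503e5 J mol⁻¹.
Energy required: 0.04756 × 2.503e5 = 1.190e4 J.
Time: 1.190e4 J / 3.44 W = 3500 s.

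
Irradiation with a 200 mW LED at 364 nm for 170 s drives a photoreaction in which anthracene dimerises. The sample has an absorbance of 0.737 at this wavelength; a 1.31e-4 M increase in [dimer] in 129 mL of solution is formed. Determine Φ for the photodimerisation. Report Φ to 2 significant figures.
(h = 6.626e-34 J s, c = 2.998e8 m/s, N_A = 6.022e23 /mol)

Φ = 0.20

Product: (1.31e-4 M)(0.129 L) = 1.690e-5 mol.
Photon energy at 364 nm: hc/λ = (6.626e-34)(2.998e8)/(364e-9) = 5.457e-19 J.
Energy delivered: (200 mW)(170 s) = 34.00 J.
Photons incident: 34.00 / 5.457e-19 = 6.231e19, i.e. 6.231e19/6.022e23 = 1.035e-4 mol.
Fraction absorbed: 1 − 10^(−0.737) = 0.8168.
Photons absorbed: 0.8168 × 1.035e-4 = 8.454e-5 mol.
Φ = 1.690e-5 mol / 8.454e-5 mol photons = 0.20.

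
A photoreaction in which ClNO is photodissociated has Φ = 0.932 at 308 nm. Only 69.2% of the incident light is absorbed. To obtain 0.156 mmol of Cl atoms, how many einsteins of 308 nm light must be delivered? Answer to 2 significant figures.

2.4e-4 einstein

Product: 0.156 mmol = 1.56e-4 mol.
Photons that must be absorbed: 1.56e-4 / 0.932 = 1.674e-4 mol.
Incident photons needed: 1.674e-4 / 0.692 = 2.419e-4 mol.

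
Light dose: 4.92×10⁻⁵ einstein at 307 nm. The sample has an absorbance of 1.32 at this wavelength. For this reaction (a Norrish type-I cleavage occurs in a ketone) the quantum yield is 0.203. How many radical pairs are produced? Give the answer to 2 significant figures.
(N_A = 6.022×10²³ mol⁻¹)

Fraction absorbed: 1 − 10^(−1.32) = 0.9521.
Photons absorbed: 0.9521 × 4.92×10⁻⁵ = 4.684×10⁻⁵ mol.
Product: Φ × n_abs = 0.203 × 4.684×10⁻⁵ = 9.509×10⁻⁶ mol.
As a count: 9.509×10⁻⁶ × 6.022×10²³ = 5.7×10¹⁸.

5.7×10¹⁸ radical pairs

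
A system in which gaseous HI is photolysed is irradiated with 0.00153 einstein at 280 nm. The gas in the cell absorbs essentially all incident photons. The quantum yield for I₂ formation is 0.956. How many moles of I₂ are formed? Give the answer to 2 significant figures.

0.0015 mol

Product: Φ × n_abs = 0.956 × 0.00153 = 0.001463 mol.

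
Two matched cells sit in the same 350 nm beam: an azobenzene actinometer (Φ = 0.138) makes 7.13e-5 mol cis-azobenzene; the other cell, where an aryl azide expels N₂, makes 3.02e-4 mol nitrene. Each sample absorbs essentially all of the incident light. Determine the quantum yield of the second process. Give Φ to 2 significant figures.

Photons absorbed by the actinometer: 7.13e-5 / 0.138 = 5.167e-4 mol.
Φ(unknown) = 3.02e-4 / 5.167e-4 = 0.58.

Φ = 0.58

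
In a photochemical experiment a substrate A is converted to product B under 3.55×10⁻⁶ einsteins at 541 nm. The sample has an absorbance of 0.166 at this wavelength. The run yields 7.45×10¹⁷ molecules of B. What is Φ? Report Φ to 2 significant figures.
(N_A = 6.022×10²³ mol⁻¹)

Product: 7.45×10¹⁷ / 6.022×10²³ = 1.237×10⁻⁶ mol.
Fraction absorbed: 1 − 10^(−0.166) = 0.3177.
Photons absorbed: 0.3177 × 3.55×10⁻⁶ = 1.128×10⁻⁶ mol.
Φ = 1.237×10⁻⁶ mol / 1.128×10⁻⁶ mol photons = 1.1.

Φ = 1.1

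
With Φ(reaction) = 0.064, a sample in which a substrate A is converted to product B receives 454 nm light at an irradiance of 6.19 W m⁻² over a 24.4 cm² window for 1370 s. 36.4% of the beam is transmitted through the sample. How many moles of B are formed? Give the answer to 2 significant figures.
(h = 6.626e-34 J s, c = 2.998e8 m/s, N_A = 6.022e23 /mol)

Photon energy at 454 nm: hc/λ = (6.626e-34)(2.998e8)/(454e-9) = 4.375e-19 J.
Energy delivered: (6.19 W m⁻²)(24.4e-4 m²)(1370 s) = 20.69 J.
Photons incident: 20.69 / 4.375e-19 = 4.729e19, i.e. 4.729e19/6.022e23 = 7.853e-5 mol.
Fraction absorbed: 1 − 36.4/100 = 0.6360.
Photons absorbed: 0.6360 × 7.853e-5 = 4.995e-5 mol.
Product: Φ × n_abs = 0.064 × 4.995e-5 = 3.197e-6 mol.

3.2e-6 mol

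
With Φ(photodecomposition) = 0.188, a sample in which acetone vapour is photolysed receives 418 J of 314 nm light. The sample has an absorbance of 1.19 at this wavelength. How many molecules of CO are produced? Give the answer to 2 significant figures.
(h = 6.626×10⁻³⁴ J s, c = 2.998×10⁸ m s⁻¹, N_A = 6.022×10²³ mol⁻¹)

1.2×10²⁰ molecules

Photon energy at 314 nm: hc/λ = (6.626×10⁻³⁴)(2.998×10⁸)/(314×10⁻⁹) = 6.326×10⁻¹⁹ J.
Photons incident: 418 / 6.326×10⁻¹⁹ = 6.608×10²⁰, i.e. 6.608×10²⁰/6.022×10²³ = 0.001097 mol.
Fraction absorbed: 1 − 10^(−1.19) = 0.9354.
Photons absorbed: 0.9354 × 0.001097 = 0.001026 mol.
Product: Φ × n_abs = 0.188 × 0.001026 = 1.929×10⁻⁴ mol.
As a count: 1.929×10⁻⁴ × 6.022×10²³ = 1.2×10²⁰.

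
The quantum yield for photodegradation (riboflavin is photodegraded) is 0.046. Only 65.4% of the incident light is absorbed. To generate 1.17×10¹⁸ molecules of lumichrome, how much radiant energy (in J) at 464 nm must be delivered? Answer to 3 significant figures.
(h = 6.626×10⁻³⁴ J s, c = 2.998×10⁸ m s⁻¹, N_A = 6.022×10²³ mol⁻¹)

16.7 J

Product: 1.17×10¹⁸ / 6.022×10²³ = 1.943×10⁻⁶ mol.
Photons that must be absorbed: 1.943×10⁻⁶ / 0.046 = 4.224×10⁻⁵ mol.
Incident photons needed: 4.224×10⁻⁵ / 0.654 = 6.459×10⁻⁵ mol.
Photon energy: hc/λ = 4.281×10⁻¹⁹ J; per mole, 2.578×10⁵ J mol⁻¹.
Energy required: 6.459×10⁻⁵ × 2.578×10⁵ = 16.7 J.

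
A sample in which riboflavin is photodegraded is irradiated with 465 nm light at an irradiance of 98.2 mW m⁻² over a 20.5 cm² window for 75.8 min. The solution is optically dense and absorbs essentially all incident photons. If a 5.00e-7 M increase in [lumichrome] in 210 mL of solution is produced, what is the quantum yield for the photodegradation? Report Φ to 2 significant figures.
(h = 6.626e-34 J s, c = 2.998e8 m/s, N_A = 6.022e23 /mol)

Product: (5.00e-7 M)(0.21 L) = 1.050e-7 mol.
Photon energy at 465 nm: hc/λ = (6.626e-34)(2.998e8)/(465e-9) = 4.272e-19 J.
Energy delivered: (98.2 mW m⁻²)(20.5e-4 m²)(4548 s) = 0.9156 J.
Photons incident: 0.9156 / 4.272e-19 = 2.143e18, i.e. 2.143e18/6.022e23 = 3.559e-6 mol.
Φ = 1.050e-7 mol / 3.559e-6 mol photons = 0.030.

Φ = 0.030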